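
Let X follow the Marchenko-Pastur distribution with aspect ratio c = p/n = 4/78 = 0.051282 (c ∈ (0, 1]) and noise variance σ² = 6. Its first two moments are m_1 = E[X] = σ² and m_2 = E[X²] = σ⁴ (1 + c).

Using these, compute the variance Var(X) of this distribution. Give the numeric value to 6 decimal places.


m_1 = E[X] = σ² = 6, so m_1² = 36.
m_2 = E[X²] = σ⁴ (1 + c) = 36 · (1 + 0.051282) = 36 · 1.051282 = 37.846154.
(Note m_2 − m_1² simplifies to c · σ⁴ = 0.051282 · 36.)

Var(X) = m_2 − m_1² = 37.846154 − 36 = 1.846154.


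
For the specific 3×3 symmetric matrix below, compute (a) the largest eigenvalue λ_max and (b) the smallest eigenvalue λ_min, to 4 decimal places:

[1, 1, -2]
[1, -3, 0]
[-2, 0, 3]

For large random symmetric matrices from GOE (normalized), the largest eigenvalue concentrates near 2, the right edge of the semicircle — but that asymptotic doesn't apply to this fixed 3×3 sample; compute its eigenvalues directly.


Since M is real symmetric, all three eigenvalues are real; they are the roots of det(λI − M) = λ³ − (tr M) λ² + s λ − det M, where s is the sum of the principal 2×2 minors.
tr M = 1 + (-3) + 3 = 1.
s = (1·(-3) − 1²) + (1·3 − (-2)²) + ((-3)·3 − 0²) = -4 + (-1) + (-9) = -14.
det M (expand along row 1) = 1·(-9) − 1·3 + (-2)·(-6) = 0.
Characteristic polynomial: λ³ − λ² − 14λ = 0.
Substitute λ = y + (tr M)/3 = y + 0.333333 to remove the quadratic term: y³ + p·y + q = 0 with p = s − (tr M)²/3 = -14.333333 and q = −2(tr M)³/27 + (tr M)·s/3 − det M = -4.740741.
Three real roots ⇒ use the trigonometric (Viète) form: r = 2√(−p/3) = 4.371626, φ = arccos(3q/(p·r)) = arccos(0.226975) = 1.341826 rad.
y_k = r·cos(φ/3 − 2πk/3) for k = 0, 1, 2 gives y = 3.941584, -0.333333, -3.608251.
λ_k = y_k + 0.333333 gives λ = 4.2749, 0.0000, -3.2749 (check: the sum is 1.0000 = tr M).

Hence λ_max = 4.2749 and λ_min = -3.2749.


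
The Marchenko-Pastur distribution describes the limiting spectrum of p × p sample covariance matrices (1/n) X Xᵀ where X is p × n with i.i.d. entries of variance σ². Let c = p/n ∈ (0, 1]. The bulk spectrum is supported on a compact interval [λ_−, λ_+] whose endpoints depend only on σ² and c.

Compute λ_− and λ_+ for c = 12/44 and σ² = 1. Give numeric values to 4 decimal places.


c = 12/44 = 0.272727; √c = 0.522233.
λ_− = σ² (1 − √c)² = 1 · (1 − 0.522233)² = 1 · (0.477767)² = 0.228261.
λ_+ = σ² (1 + √c)² = 1 · (1 + 0.522233)² = 1 · (1.522233)² = 2.317193.

Rounded to 4 decimal places: λ_− ≈ 0.2283, λ_+ ≈ 2.3172.


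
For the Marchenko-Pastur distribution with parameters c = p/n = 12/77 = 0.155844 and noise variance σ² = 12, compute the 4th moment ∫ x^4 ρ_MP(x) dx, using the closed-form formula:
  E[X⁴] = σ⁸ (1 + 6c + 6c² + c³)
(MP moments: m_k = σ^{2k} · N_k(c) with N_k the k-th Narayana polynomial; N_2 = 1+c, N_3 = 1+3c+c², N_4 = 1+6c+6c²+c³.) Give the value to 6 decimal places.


E[X⁴] = σ⁸ (1 + 6c + 6c² + c³) (fourth MP moment). With σ² = 12 (so σ⁸ = 20736) and c = 12/77 = 0.155844: E[X⁴] = 20736 · (1 + 6·0.155844 + 6·(0.155844)² + (0.155844)³) = 20736 · 2.084574.

So E[X^4] = 43225.734552.


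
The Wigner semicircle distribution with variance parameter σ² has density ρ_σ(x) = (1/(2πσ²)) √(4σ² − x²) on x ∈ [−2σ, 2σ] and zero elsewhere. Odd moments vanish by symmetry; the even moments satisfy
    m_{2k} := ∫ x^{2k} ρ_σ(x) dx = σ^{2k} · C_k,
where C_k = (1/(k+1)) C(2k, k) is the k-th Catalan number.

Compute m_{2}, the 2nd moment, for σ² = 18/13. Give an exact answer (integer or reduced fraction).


By the scaled semicircle moment identity, m_{2k} = σ^{2k} · C_k with k = 1.
C_1 = (1/(k+1)) · C(2k, k) = (1/2) · C(2, 1) = (1/2) · 2 = 1.
σ^{2k} = (σ²)^k = (18/13)^1 = 18/13.

Therefore m_{2} = σ^{2} · C_1 = (18/13) · 1 = 18/13.


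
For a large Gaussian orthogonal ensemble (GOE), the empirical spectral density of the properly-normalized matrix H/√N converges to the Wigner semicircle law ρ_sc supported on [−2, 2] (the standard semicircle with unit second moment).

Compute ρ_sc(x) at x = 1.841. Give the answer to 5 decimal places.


ρ_sc(x) = (1/(2π)) √(4 − x²). With x = 1.841:
  4 − x² = 4 − (1.841)² = 4 − 3.389281 = 0.610719.
  √(4 − x²) = 0.781485.
  1/(2π) = 0.159155.
  ρ_sc(1.841) = 0.159155 · 0.781485 = 0.124377.

Rounded to 5 decimal places: ρ_sc(1.841) ≈ 0.12438.


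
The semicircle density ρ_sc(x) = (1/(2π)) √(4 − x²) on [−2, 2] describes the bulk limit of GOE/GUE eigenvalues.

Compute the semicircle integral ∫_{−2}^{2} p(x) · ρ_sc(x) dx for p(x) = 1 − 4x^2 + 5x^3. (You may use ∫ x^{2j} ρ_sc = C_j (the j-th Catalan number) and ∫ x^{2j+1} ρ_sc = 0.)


Write p(x) = Σ a_i x^i, split into monomials and integrate each against ρ_sc separately.
Using ∫ x^{2j} ρ_sc = C_j = (1/(j+1)) C(2j, j) (Catalan numbers) and ∫ x^{2j+1} ρ_sc = 0 (odd monomials vanish by symmetry):
  i = 0 (even): a_0 · C_{0} = 1 · 1 = 1
  i = 2 (even): a_2 · C_{1} = -4 · 1 = -4
  i = 3 (odd): ∫ x^3 ρ_sc = 0 (vanishes)

Summing the contributions: ∫_{−2}^{2} p(x) ρ_sc(x) dx = 1 + (-4) = -3.


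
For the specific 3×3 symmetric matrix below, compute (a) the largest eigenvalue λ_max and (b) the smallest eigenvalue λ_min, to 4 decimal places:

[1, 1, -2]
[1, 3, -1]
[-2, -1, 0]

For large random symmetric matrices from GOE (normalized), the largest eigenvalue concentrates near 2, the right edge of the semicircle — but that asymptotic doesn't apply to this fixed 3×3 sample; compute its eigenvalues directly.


Since M is real symmetric, all three eigenvalues are real; they are the roots of det(λI − M) = λ³ − (tr M) λ² + s λ − det M, where s is the sum of the principal 2×2 minors.
tr M = 1 + 3 + 0 = 4.
s = (1·3 − 1²) + (1·0 − (-2)²) + (3·0 − (-1)²) = 2 + (-4) + (-1) = -3.
det M (expand along row 1) = 1·(-1) − 1·(-2) + (-2)·5 = -9.
Characteristic polynomial: λ³ − 4λ² − 3λ + 9 = 0.
Substitute λ = y + (tr M)/3 = y + 1.333333 to remove the quadratic term: y³ + p·y + q = 0 with p = s − (tr M)²/3 = -8.333333 and q = −2(tr M)³/27 + (tr M)·s/3 − det M = 0.259259.
Three real roots ⇒ use the trigonometric (Viète) form: r = 2√(−p/3) = 3.333333, φ = arccos(3q/(p·r)) = arccos(-0.028000) = 1.598800 rad.
y_k = r·cos(φ/3 − 2πk/3) for k = 0, 1, 2 gives y = 2.871068, 0.031115, -2.902183.
λ_k = y_k + 1.333333 gives λ = 4.2044, 1.3644, -1.5688 (check: the sum is 4.0000 = tr M).

Hence λ_max = 4.2044 and λ_min = -1.5688.


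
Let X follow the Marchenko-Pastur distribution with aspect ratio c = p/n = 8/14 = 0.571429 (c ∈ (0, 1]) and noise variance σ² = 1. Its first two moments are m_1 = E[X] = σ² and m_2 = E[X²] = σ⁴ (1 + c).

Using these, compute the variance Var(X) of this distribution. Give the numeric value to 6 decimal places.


m_1 = E[X] = σ² = 1, so m_1² = 1.
m_2 = E[X²] = σ⁴ (1 + c) = 1 · (1 + 0.571429) = 1 · 1.571429 = 1.571429.
(Note m_2 − m_1² simplifies to c · σ⁴ = 0.571429 · 1.)

Var(X) = m_2 − m_1² = 1.571429 − 1 = 0.571429.


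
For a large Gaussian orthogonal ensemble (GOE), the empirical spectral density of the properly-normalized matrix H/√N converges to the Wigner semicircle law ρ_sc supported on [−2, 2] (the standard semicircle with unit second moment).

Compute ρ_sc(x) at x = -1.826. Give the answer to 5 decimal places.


ρ_sc(x) = (1/(2π)) √(4 − x²). With x = -1.826:
  4 − x² = 4 − (-1.826)² = 4 − 3.334276 = 0.665724.
  √(4 − x²) = 0.815919.
  1/(2π) = 0.159155.
  ρ_sc(-1.826) = 0.159155 · 0.815919 = 0.129858.

Rounded to 5 decimal places: ρ_sc(-1.826) ≈ 0.12986.


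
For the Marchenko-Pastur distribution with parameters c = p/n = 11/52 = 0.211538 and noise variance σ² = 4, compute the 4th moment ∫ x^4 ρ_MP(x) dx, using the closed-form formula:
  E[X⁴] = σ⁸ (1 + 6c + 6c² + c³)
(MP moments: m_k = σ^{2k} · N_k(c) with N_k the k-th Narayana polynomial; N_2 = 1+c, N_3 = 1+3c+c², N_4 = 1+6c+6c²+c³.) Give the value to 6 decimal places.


E[X⁴] = σ⁸ (1 + 6c + 6c² + c³) (fourth MP moment). With σ² = 4 (so σ⁸ = 256) and c = 11/52 = 0.211538: E[X⁴] = 256 · (1 + 6·0.211538 + 6·(0.211538)² + (0.211538)³) = 256 · 2.547188.

So E[X^4] = 652.080109.


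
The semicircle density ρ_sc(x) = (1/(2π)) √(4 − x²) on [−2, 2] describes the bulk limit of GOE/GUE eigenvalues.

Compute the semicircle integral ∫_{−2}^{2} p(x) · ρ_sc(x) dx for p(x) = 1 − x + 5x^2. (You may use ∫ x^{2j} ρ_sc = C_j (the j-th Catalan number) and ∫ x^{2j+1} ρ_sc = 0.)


Write p(x) = Σ a_i x^i, split into monomials and integrate each against ρ_sc separately.
Using ∫ x^{2j} ρ_sc = C_j = (1/(j+1)) C(2j, j) (Catalan numbers) and ∫ x^{2j+1} ρ_sc = 0 (odd monomials vanish by symmetry):
  i = 0 (even): a_0 · C_{0} = 1 · 1 = 1
  i = 1 (odd): ∫ x^1 ρ_sc = 0 (vanishes)
  i = 2 (even): a_2 · C_{1} = 5 · 1 = 5

Summing the contributions: ∫_{−2}^{2} p(x) ρ_sc(x) dx = 1 + 5 = 6.


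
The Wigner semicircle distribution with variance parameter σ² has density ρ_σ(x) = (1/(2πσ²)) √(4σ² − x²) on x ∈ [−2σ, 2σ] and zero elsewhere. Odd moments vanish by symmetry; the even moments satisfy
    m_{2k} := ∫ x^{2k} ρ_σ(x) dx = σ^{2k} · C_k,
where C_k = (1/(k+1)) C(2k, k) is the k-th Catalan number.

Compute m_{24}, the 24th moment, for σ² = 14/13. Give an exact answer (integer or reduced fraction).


By the scaled semicircle moment identity, m_{2k} = σ^{2k} · C_k with k = 12.
C_12 = (1/(k+1)) · C(2k, k) = (1/13) · C(24, 12) = (1/13) · 2704156 = 208012.
σ^{2k} = (σ²)^k = (14/13)^12 = 56693912375296/23298085122481.

Therefore m_{24} = σ^{24} · C_12 = (56693912375296/23298085122481) · 208012 = 11793014101010071552/23298085122481.


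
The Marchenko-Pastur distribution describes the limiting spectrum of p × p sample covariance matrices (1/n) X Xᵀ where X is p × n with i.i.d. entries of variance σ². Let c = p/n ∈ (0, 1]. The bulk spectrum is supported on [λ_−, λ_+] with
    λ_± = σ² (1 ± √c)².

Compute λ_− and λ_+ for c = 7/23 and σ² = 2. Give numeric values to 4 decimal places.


c = 7/23 = 0.304348; √c = 0.551677.
λ_− = σ² (1 − √c)² = 2 · (1 − 0.551677)² = 2 · (0.448323)² = 0.401987.
λ_+ = σ² (1 + √c)² = 2 · (1 + 0.551677)² = 2 · (1.551677)² = 4.815405.

Rounded to 4 decimal places: λ_− ≈ 0.4020, λ_+ ≈ 4.8154.


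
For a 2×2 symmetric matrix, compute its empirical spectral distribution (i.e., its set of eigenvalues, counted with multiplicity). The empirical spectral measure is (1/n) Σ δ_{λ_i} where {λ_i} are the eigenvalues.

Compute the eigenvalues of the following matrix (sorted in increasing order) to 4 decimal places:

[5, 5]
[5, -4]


Since M is real symmetric, both eigenvalues are real; they are the roots of det(λI − M) = λ² − (tr M) λ + det M.
tr M = 5 + (-4) = 1.
det M = 5·(-4) − 5² = -20 − 25 = -45.
Characteristic polynomial: λ² − λ − 45 = 0.
Discriminant Δ = (tr M)² − 4·det M = 1 − (-180) = 181; √Δ = 13.453624.
λ = (tr M ± √Δ)/2 = (1 ± 13.453624)/2, giving (tr M − √Δ)/2 = -6.2268 and (tr M + √Δ)/2 = 7.2268.

Eigenvalues sorted in increasing order: [-6.2268, 7.2268].


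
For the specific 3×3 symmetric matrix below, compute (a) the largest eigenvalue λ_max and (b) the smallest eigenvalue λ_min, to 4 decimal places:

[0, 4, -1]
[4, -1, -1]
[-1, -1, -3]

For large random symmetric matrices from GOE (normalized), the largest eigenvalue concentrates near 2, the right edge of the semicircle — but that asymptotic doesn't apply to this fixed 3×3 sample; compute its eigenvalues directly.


Since M is real symmetric, all three eigenvalues are real; they are the roots of det(λI − M) = λ³ − (tr M) λ² + s λ − det M, where s is the sum of the principal 2×2 minors.
tr M = 0 + (-1) + (-3) = -4.
s = (0·(-1) − 4²) + (0·(-3) − (-1)²) + ((-1)·(-3) − (-1)²) = -16 + (-1) + 2 = -15.
det M (expand along row 1) = 0·2 − 4·(-13) + (-1)·(-5) = 57.
Characteristic polynomial: λ³ + 4λ² − 15λ − 57 = 0.
Substitute λ = y + (tr M)/3 = y − 1.333333 to remove the quadratic term: y³ + p·y + q = 0 with p = s − (tr M)²/3 = -20.333333 and q = −2(tr M)³/27 + (tr M)·s/3 − det M = -32.259259.
Three real roots ⇒ use the trigonometric (Viète) form: r = 2√(−p/3) = 5.206833, φ = arccos(3q/(p·r)) = arccos(0.914099) = 0.417515 rad.
y_k = r·cos(φ/3 − 2πk/3) for k = 0, 1, 2 gives y = 5.156489, -1.952709, -3.203781.
λ_k = y_k − 1.333333 gives λ = 3.8232, -3.2860, -4.5371 (check: the sum is -4.0000 = tr M).

Hence λ_max = 3.8232 and λ_min = -4.5371.


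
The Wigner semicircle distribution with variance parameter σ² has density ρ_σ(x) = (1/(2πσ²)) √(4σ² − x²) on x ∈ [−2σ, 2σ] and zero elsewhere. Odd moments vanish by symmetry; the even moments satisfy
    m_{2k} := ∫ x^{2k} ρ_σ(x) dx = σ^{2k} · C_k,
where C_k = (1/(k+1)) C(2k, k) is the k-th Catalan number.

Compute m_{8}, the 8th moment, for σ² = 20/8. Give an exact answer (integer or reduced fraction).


By the scaled semicircle moment identity, m_{2k} = σ^{2k} · C_k with k = 4.
C_4 = (1/(k+1)) · C(2k, k) = (1/5) · C(8, 4) = (1/5) · 70 = 14.
σ^{2k} = (σ²)^k = (20/8)^4 = 625/16.

Therefore m_{8} = σ^{8} · C_4 = (625/16) · 14 = 4375/8.


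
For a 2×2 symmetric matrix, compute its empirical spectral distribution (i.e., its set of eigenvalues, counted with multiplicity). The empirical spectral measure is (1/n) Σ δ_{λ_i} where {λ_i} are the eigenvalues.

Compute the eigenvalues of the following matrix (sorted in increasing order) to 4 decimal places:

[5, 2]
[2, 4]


Since M is real symmetric, both eigenvalues are real; they are the roots of det(λI − M) = λ² − (tr M) λ + det M.
tr M = 5 + 4 = 9.
det M = 5·4 − 2² = 20 − 4 = 16.
Characteristic polynomial: λ² − 9λ + 16 = 0.
Discriminant Δ = (tr M)² − 4·det M = 81 − 64 = 17; √Δ = 4.123106.
λ = (tr M ± √Δ)/2 = (9 ± 4.123106)/2, giving (tr M − √Δ)/2 = 2.4384 and (tr M + √Δ)/2 = 6.5616.

Eigenvalues sorted in increasing order: [2.4384, 6.5616].


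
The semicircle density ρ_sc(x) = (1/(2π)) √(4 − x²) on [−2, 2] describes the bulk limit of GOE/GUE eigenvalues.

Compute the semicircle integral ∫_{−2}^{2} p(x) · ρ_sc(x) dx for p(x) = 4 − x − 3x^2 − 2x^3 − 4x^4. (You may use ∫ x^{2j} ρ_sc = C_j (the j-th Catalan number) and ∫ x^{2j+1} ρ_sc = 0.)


Write p(x) = Σ a_i x^i, split into monomials and integrate each against ρ_sc separately.
Using ∫ x^{2j} ρ_sc = C_j = (1/(j+1)) C(2j, j) (Catalan numbers) and ∫ x^{2j+1} ρ_sc = 0 (odd monomials vanish by symmetry):
  i = 0 (even): a_0 · C_{0} = 4 · 1 = 4
  i = 1 (odd): ∫ x^1 ρ_sc = 0 (vanishes)
  i = 2 (even): a_2 · C_{1} = -3 · 1 = -3
  i = 3 (odd): ∫ x^3 ρ_sc = 0 (vanishes)
  i = 4 (even): a_4 · C_{2} = -4 · 2 = -8

Summing the contributions: ∫_{−2}^{2} p(x) ρ_sc(x) dx = 4 + (-3) + (-8) = -7.


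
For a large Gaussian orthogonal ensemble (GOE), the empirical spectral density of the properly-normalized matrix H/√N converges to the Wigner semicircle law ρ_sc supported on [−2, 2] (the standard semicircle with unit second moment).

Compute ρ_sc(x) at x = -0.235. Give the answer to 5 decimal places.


ρ_sc(x) = (1/(2π)) √(4 − x²). With x = -0.235:
  4 − x² = 4 − (-0.235)² = 4 − 0.055225 = 3.944775.
  √(4 − x²) = 1.986146.
  1/(2π) = 0.159155.
  ρ_sc(-0.235) = 0.159155 · 1.986146 = 0.316105.

Rounded to 5 decimal places: ρ_sc(-0.235) ≈ 0.31610.


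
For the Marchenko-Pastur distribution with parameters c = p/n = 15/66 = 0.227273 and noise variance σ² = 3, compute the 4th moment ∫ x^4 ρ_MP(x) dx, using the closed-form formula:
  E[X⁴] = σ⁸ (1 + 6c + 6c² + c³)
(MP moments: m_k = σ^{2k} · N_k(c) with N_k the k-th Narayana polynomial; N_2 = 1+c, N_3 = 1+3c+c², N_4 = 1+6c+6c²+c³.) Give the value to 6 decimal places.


E[X⁴] = σ⁸ (1 + 6c + 6c² + c³) (fourth MP moment). With σ² = 3 (so σ⁸ = 81) and c = 15/66 = 0.227273: E[X⁴] = 81 · (1 + 6·0.227273 + 6·(0.227273)² + (0.227273)³) = 81 · 2.685293.

So E[X^4] = 217.508734.


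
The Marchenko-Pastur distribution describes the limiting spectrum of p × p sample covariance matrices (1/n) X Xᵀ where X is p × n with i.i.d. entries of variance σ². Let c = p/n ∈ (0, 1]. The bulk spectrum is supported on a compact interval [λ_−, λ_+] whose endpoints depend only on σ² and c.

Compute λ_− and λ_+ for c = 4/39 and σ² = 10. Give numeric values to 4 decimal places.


c = 4/39 = 0.102564; √c = 0.320256.
λ_− = σ² (1 − √c)² = 10 · (1 − 0.320256)² = 10 · (0.679744)² = 4.620515.
λ_+ = σ² (1 + √c)² = 10 · (1 + 0.320256)² = 10 · (1.320256)² = 17.430767.

Rounded to 4 decimal places: λ_− ≈ 4.6205, λ_+ ≈ 17.4308.


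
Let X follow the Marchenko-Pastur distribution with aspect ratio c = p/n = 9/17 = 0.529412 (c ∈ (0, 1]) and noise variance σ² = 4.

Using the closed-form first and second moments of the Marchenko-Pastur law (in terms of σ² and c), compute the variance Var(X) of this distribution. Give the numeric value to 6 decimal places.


Recall the MP moments m_1 = E[X] = σ² and m_2 = E[X²] = σ⁴ (1 + c).
m_1 = E[X] = σ² = 4, so m_1² = 16.
m_2 = E[X²] = σ⁴ (1 + c) = 16 · (1 + 0.529412) = 16 · 1.529412 = 24.470588.
(Note m_2 − m_1² simplifies to c · σ⁴ = 0.529412 · 16.)

Var(X) = m_2 − m_1² = 24.470588 − 16 = 8.470588.


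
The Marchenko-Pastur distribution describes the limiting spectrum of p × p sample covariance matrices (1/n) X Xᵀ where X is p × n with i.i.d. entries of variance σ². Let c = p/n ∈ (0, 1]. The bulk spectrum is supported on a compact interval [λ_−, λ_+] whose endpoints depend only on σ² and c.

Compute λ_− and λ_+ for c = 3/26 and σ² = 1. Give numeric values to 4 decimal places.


c = 3/26 = 0.115385; √c = 0.339683.
λ_− = σ² (1 − √c)² = 1 · (1 − 0.339683)² = 1 · (0.660317)² = 0.436018.
λ_+ = σ² (1 + √c)² = 1 · (1 + 0.339683)² = 1 · (1.339683)² = 1.794751.

Rounded to 4 decimal places: λ_− ≈ 0.4360, λ_+ ≈ 1.7948.


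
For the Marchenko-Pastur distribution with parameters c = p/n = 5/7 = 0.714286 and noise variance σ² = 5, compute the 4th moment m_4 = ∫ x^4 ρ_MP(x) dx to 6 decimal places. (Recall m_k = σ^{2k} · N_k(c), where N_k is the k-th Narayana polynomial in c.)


E[X⁴] = σ⁸ (1 + 6c + 6c² + c³) (fourth MP moment). With σ² = 5 (so σ⁸ = 625) and c = 5/7 = 0.714286: E[X⁴] = 625 · (1 + 6·0.714286 + 6·(0.714286)² + (0.714286)³) = 625 · 8.711370.

So E[X^4] = 5444.606414.


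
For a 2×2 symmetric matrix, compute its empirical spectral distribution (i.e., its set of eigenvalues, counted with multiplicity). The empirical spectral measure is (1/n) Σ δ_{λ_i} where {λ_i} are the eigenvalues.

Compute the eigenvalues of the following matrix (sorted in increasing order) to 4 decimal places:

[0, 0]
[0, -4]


Since M is real symmetric, both eigenvalues are real; they are the roots of det(λI − M) = λ² − (tr M) λ + det M.
tr M = 0 + (-4) = -4.
det M = 0·(-4) − 0² = 0 − 0 = 0.
Characteristic polynomial: λ² + 4λ = 0.
Discriminant Δ = (tr M)² − 4·det M = 16 − 0 = 16; √Δ = 4.000000.
λ = (tr M ± √Δ)/2 = (-4 ± 4.000000)/2, giving (tr M − √Δ)/2 = -4.0000 and (tr M + √Δ)/2 = 0.0000.

Eigenvalues sorted in increasing order: [-4.0000, 0.0000].


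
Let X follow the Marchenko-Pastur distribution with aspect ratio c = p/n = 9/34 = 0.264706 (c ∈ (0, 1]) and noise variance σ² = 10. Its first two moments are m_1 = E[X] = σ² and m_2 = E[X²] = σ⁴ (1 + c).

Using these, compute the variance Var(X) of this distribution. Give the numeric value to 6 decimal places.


m_1 = E[X] = σ² = 10, so m_1² = 100.
m_2 = E[X²] = σ⁴ (1 + c) = 100 · (1 + 0.264706) = 100 · 1.264706 = 126.470588.
(Note m_2 − m_1² simplifies to c · σ⁴ = 0.264706 · 100.)

Var(X) = m_2 − m_1² = 126.470588 − 100 = 26.470588.


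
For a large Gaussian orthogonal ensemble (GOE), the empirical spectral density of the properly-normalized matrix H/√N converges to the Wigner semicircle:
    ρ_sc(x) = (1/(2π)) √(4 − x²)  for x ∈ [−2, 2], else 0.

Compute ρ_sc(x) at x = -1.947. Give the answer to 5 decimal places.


ρ_sc(x) = (1/(2π)) √(4 − x²). With x = -1.947:
  4 − x² = 4 − (-1.947)² = 4 − 3.790809 = 0.209191.
  √(4 − x²) = 0.457374.
  1/(2π) = 0.159155.
  ρ_sc(-1.947) = 0.159155 · 0.457374 = 0.072793.

Rounded to 5 decimal places: ρ_sc(-1.947) ≈ 0.07279.


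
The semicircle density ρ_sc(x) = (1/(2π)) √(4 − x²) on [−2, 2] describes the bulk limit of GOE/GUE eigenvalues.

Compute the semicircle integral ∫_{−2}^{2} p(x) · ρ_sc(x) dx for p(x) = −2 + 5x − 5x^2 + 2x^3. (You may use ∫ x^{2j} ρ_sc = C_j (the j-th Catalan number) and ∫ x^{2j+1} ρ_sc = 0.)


Write p(x) = Σ a_i x^i, split into monomials and integrate each against ρ_sc separately.
Using ∫ x^{2j} ρ_sc = C_j = (1/(j+1)) C(2j, j) (Catalan numbers) and ∫ x^{2j+1} ρ_sc = 0 (odd monomials vanish by symmetry):
  i = 0 (even): a_0 · C_{0} = -2 · 1 = -2
  i = 1 (odd): ∫ x^1 ρ_sc = 0 (vanishes)
  i = 2 (even): a_2 · C_{1} = -5 · 1 = -5
  i = 3 (odd): ∫ x^3 ρ_sc = 0 (vanishes)

Summing the contributions: ∫_{−2}^{2} p(x) ρ_sc(x) dx = (-2) + (-5) = -7.


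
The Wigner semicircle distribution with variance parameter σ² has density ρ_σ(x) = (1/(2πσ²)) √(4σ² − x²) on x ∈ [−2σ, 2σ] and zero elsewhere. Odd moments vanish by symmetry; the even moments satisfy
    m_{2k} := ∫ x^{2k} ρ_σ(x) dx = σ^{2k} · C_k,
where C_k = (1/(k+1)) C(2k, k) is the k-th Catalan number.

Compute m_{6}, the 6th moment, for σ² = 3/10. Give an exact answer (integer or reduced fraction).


By the scaled semicircle moment identity, m_{2k} = σ^{2k} · C_k with k = 3.
C_3 = (1/(k+1)) · C(2k, k) = (1/4) · C(6, 3) = (1/4) · 20 = 5.
σ^{2k} = (σ²)^k = (3/10)^3 = 27/1000.

Therefore m_{6} = σ^{6} · C_3 = (27/1000) · 5 = 27/200.


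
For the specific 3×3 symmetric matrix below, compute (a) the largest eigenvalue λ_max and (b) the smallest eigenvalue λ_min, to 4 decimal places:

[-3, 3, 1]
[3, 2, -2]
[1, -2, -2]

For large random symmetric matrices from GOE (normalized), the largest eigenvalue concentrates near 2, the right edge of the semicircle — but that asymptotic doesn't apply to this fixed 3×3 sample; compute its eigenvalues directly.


Since M is real symmetric, all three eigenvalues are real; they are the roots of det(λI − M) = λ³ − (tr M) λ² + s λ − det M, where s is the sum of the principal 2×2 minors.
tr M = -3 + 2 + (-2) = -3.
s = ((-3)·2 − 3²) + ((-3)·(-2) − 1²) + (2·(-2) − (-2)²) = -15 + 5 + (-8) = -18.
det M (expand along row 1) = (-3)·(-8) − 3·(-4) + 1·(-8) = 28.
Characteristic polynomial: λ³ + 3λ² − 18λ − 28 = 0.
Substitute λ = y + (tr M)/3 = y − 1.000000 to remove the quadratic term: y³ + p·y + q = 0 with p = s − (tr M)²/3 = -21.000000 and q = −2(tr M)³/27 + (tr M)·s/3 − det M = -8.000000.
Three real roots ⇒ use the trigonometric (Viète) form: r = 2√(−p/3) = 5.291503, φ = arccos(3q/(p·r)) = arccos(0.215980) = 1.353101 rad.
y_k = r·cos(φ/3 − 2πk/3) for k = 0, 1, 2 gives y = 4.762336, -0.383641, -4.378695.
λ_k = y_k − 1.000000 gives λ = 3.7623, -1.3836, -5.3787 (check: the sum is -3.0000 = tr M).

Hence λ_max = 3.7623 and λ_min = -5.3787.


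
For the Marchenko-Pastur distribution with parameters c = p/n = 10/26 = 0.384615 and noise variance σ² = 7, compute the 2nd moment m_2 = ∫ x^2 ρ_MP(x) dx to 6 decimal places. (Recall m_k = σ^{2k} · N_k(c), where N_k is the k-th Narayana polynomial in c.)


E[X²] = σ⁴ (1 + c) (second MP moment). With σ² = 7 (so σ⁴ = 49) and c = 10/26 = 0.384615: E[X²] = 49 · (1 + 0.384615) = 49 · 1.384615.

So E[X^2] = 67.846154.


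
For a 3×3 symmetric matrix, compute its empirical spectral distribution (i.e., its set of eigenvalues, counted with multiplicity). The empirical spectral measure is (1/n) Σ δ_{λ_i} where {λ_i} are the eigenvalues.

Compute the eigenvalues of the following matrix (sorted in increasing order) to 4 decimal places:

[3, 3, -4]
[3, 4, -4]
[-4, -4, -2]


Since M is real symmetric, all three eigenvalues are real; they are the roots of det(λI − M) = λ³ − (tr M) λ² + s λ − det M, where s is the sum of the principal 2×2 minors.
tr M = 3 + 4 + (-2) = 5.
s = (3·4 − 3²) + (3·(-2) − (-4)²) + (4·(-2) − (-4)²) = 3 + (-22) + (-24) = -43.
det M (expand along row 1) = 3·(-24) − 3·(-22) + (-4)·4 = -22.
Characteristic polynomial: λ³ − 5λ² − 43λ + 22 = 0.
Substitute λ = y + (tr M)/3 = y + 1.666667 to remove the quadratic term: y³ + p·y + q = 0 with p = s − (tr M)²/3 = -51.333333 and q = −2(tr M)³/27 + (tr M)·s/3 − det M = -58.925926.
Three real roots ⇒ use the trigonometric (Viète) form: r = 2√(−p/3) = 8.273116, φ = arccos(3q/(p·r)) = arccos(0.416255) = 1.141474 rad.
y_k = r·cos(φ/3 − 2πk/3) for k = 0, 1, 2 gives y = 7.681441, -1.179907, -6.501534.
λ_k = y_k + 1.666667 gives λ = 9.3481, 0.4868, -4.8349 (check: the sum is 5.0000 = tr M).

Eigenvalues sorted in increasing order: [-4.8349, 0.4868, 9.3481].


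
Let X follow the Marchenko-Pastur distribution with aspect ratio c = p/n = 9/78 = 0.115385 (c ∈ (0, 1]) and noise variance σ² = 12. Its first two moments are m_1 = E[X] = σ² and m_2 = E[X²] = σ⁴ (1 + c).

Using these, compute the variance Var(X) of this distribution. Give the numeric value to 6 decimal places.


m_1 = E[X] = σ² = 12, so m_1² = 144.
m_2 = E[X²] = σ⁴ (1 + c) = 144 · (1 + 0.115385) = 144 · 1.115385 = 160.615385.
(Note m_2 − m_1² simplifies to c · σ⁴ = 0.115385 · 144.)

Var(X) = m_2 − m_1² = 160.615385 − 144 = 16.615385.


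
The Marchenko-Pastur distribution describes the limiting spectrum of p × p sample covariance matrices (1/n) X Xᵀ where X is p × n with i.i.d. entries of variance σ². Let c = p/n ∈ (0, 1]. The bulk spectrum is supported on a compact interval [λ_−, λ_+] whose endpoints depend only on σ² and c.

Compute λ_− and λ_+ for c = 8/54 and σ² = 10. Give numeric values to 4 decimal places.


c = 8/54 = 0.148148; √c = 0.384900.
λ_− = σ² (1 − √c)² = 10 · (1 − 0.384900)² = 10 · (0.615100)² = 3.783478.
λ_+ = σ² (1 + √c)² = 10 · (1 + 0.384900)² = 10 · (1.384900)² = 19.179485.

Rounded to 4 decimal places: λ_− ≈ 3.7835, λ_+ ≈ 19.1795.


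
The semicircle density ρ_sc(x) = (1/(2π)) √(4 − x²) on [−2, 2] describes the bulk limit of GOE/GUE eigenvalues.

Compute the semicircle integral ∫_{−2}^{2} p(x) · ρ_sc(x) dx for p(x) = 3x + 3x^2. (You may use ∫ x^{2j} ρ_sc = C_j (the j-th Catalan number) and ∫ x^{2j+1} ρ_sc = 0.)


Write p(x) = Σ a_i x^i, split into monomials and integrate each against ρ_sc separately.
Using ∫ x^{2j} ρ_sc = C_j = (1/(j+1)) C(2j, j) (Catalan numbers) and ∫ x^{2j+1} ρ_sc = 0 (odd monomials vanish by symmetry):
  i = 1 (odd): ∫ x^1 ρ_sc = 0 (vanishes)
  i = 2 (even): a_2 · C_{1} = 3 · 1 = 3

Summing the contributions: ∫_{−2}^{2} p(x) ρ_sc(x) dx = 3.


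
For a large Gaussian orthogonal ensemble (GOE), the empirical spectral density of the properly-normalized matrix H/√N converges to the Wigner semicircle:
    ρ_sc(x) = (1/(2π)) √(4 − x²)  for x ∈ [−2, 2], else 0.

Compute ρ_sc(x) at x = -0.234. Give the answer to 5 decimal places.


ρ_sc(x) = (1/(2π)) √(4 − x²). With x = -0.234:
  4 − x² = 4 − (-0.234)² = 4 − 0.054756 = 3.945244.
  √(4 − x²) = 1.986264.
  1/(2π) = 0.159155.
  ρ_sc(-0.234) = 0.159155 · 1.986264 = 0.316124.

Rounded to 5 decimal places: ρ_sc(-0.234) ≈ 0.31612.


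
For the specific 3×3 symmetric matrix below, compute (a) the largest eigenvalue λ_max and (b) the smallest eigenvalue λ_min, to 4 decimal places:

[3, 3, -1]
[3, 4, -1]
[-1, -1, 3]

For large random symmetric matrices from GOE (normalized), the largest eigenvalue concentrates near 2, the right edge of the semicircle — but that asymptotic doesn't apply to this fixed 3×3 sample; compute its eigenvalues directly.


Since M is real symmetric, all three eigenvalues are real; they are the roots of det(λI − M) = λ³ − (tr M) λ² + s λ − det M, where s is the sum of the principal 2×2 minors.
tr M = 3 + 4 + 3 = 10.
s = (3·4 − 3²) + (3·3 − (-1)²) + (4·3 − (-1)²) = 3 + 8 + 11 = 22.
det M (expand along row 1) = 3·11 − 3·8 + (-1)·1 = 8.
Characteristic polynomial: λ³ − 10λ² + 22λ − 8 = 0.
Substitute λ = y + (tr M)/3 = y + 3.333333 to remove the quadratic term: y³ + p·y + q = 0 with p = s − (tr M)²/3 = -11.333333 and q = −2(tr M)³/27 + (tr M)·s/3 − det M = -8.740741.
Three real roots ⇒ use the trigonometric (Viète) form: r = 2√(−p/3) = 3.887301, φ = arccos(3q/(p·r)) = arccos(0.595201) = 0.933281 rad.
y_k = r·cos(φ/3 − 2πk/3) for k = 0, 1, 2 gives y = 3.700709, -0.819869, -2.880840.
λ_k = y_k + 3.333333 gives λ = 7.0340, 2.5135, 0.4525 (check: the sum is 10.0000 = tr M).

Hence λ_max = 7.0340 and λ_min = 0.4525.


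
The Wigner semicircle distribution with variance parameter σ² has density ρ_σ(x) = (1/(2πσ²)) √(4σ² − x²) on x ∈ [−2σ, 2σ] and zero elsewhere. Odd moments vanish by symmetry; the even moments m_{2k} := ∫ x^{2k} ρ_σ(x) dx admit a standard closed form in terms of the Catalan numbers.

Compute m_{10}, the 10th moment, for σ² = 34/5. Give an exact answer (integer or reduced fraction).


By the scaled semicircle moment identity, m_{2k} = σ^{2k} · C_k with k = 5.
C_5 = (1/(k+1)) · C(2k, k) = (1/6) · C(10, 5) = (1/6) · 252 = 42.
σ^{2k} = (σ²)^k = (34/5)^5 = 45435424/3125.

Therefore m_{10} = σ^{10} · C_5 = (45435424/3125) · 42 = 1908287808/3125.


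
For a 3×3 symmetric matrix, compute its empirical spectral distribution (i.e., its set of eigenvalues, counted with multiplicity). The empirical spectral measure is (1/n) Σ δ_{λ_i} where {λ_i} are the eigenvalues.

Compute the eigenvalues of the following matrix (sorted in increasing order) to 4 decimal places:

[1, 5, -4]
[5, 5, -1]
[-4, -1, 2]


Since M is real symmetric, all three eigenvalues are real; they are the roots of det(λI − M) = λ³ − (tr M) λ² + s λ − det M, where s is the sum of the principal 2×2 minors.
tr M = 1 + 5 + 2 = 8.
s = (1·5 − 5²) + (1·2 − (-4)²) + (5·2 − (-1)²) = -20 + (-14) + 9 = -25.
det M (expand along row 1) = 1·9 − 5·6 + (-4)·15 = -81.
Characteristic polynomial: λ³ − 8λ² − 25λ + 81 = 0.
Substitute λ = y + (tr M)/3 = y + 2.666667 to remove the quadratic term: y³ + p·y + q = 0 with p = s − (tr M)²/3 = -46.333333 and q = −2(tr M)³/27 + (tr M)·s/3 − det M = -23.592593.
Three real roots ⇒ use the trigonometric (Viète) form: r = 2√(−p/3) = 7.859884, φ = arccos(3q/(p·r)) = arccos(0.194351) = 1.375200 rad.
y_k = r·cos(φ/3 − 2πk/3) for k = 0, 1, 2 gives y = 7.048442, -0.512091, -6.536351.
λ_k = y_k + 2.666667 gives λ = 9.7151, 2.1546, -3.8697 (check: the sum is 8.0000 = tr M).

Eigenvalues sorted in increasing order: [-3.8697, 2.1546, 9.7151].


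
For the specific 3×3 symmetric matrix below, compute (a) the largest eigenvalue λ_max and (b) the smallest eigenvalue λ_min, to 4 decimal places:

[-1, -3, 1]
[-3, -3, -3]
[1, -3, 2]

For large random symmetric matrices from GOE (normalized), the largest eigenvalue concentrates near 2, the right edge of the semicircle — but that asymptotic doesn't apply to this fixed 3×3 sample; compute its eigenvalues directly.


Since M is real symmetric, all three eigenvalues are real; they are the roots of det(λI − M) = λ³ − (tr M) λ² + s λ − det M, where s is the sum of the principal 2×2 minors.
tr M = -1 + (-3) + 2 = -2.
s = ((-1)·(-3) − (-3)²) + ((-1)·2 − 1²) + ((-3)·2 − (-3)²) = -6 + (-3) + (-15) = -24.
det M (expand along row 1) = (-1)·(-15) − (-3)·(-3) + 1·12 = 18.
Characteristic polynomial: λ³ + 2λ² − 24λ − 18 = 0.
Substitute λ = y + (tr M)/3 = y − 0.666667 to remove the quadratic term: y³ + p·y + q = 0 with p = s − (tr M)²/3 = -25.333333 and q = −2(tr M)³/27 + (tr M)·s/3 − det M = -1.407407.
Three real roots ⇒ use the trigonometric (Viète) form: r = 2√(−p/3) = 5.811865, φ = arccos(3q/(p·r)) = arccos(0.028677) = 1.542115 rad.
y_k = r·cos(φ/3 − 2πk/3) for k = 0, 1, 2 gives y = 5.060774, -0.055562, -5.005212.
λ_k = y_k − 0.666667 gives λ = 4.3941, -0.7222, -5.6719 (check: the sum is -2.0000 = tr M).

Hence λ_max = 4.3941 and λ_min = -5.6719.


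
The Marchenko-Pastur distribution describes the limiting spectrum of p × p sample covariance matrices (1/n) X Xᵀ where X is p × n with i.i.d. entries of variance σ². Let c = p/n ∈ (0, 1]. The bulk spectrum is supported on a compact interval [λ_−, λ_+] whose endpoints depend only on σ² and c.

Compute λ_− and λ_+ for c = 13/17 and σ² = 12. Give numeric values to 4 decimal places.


c = 13/17 = 0.764706; √c = 0.874475.
λ_− = σ² (1 − √c)² = 12 · (1 − 0.874475)² = 12 · (0.125525)² = 0.189079.
λ_+ = σ² (1 + √c)² = 12 · (1 + 0.874475)² = 12 · (1.874475)² = 42.163862.

Rounded to 4 decimal places: λ_− ≈ 0.1891, λ_+ ≈ 42.1639.


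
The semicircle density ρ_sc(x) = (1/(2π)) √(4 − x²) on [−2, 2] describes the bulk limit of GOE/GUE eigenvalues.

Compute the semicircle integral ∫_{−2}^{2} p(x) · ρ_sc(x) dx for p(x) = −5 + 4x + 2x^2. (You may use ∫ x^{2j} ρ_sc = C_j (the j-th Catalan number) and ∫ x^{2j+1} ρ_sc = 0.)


Write p(x) = Σ a_i x^i, split into monomials and integrate each against ρ_sc separately.
Using ∫ x^{2j} ρ_sc = C_j = (1/(j+1)) C(2j, j) (Catalan numbers) and ∫ x^{2j+1} ρ_sc = 0 (odd monomials vanish by symmetry):
  i = 0 (even): a_0 · C_{0} = -5 · 1 = -5
  i = 1 (odd): ∫ x^1 ρ_sc = 0 (vanishes)
  i = 2 (even): a_2 · C_{1} = 2 · 1 = 2

Summing the contributions: ∫_{−2}^{2} p(x) ρ_sc(x) dx = (-5) + 2 = -3.


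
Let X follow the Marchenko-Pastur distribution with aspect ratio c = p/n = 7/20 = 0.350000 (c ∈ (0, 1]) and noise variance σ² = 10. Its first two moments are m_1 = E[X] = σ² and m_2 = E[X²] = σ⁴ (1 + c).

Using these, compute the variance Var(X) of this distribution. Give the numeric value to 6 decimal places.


m_1 = E[X] = σ² = 10, so m_1² = 100.
m_2 = E[X²] = σ⁴ (1 + c) = 100 · (1 + 0.350000) = 100 · 1.350000 = 135.000000.
(Note m_2 − m_1² simplifies to c · σ⁴ = 0.350000 · 100.)

Var(X) = m_2 − m_1² = 135.000000 − 100 = 35.000000.


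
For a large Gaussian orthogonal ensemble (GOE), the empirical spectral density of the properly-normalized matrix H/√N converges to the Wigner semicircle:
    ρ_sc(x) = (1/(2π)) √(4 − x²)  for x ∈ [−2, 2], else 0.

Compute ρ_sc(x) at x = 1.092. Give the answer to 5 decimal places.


ρ_sc(x) = (1/(2π)) √(4 − x²). With x = 1.092:
  4 − x² = 4 − (1.092)² = 4 − 1.192464 = 2.807536.
  √(4 − x²) = 1.675570.
  1/(2π) = 0.159155.
  ρ_sc(1.092) = 0.159155 · 1.675570 = 0.266675.

Rounded to 5 decimal places: ρ_sc(1.092) ≈ 0.26668.


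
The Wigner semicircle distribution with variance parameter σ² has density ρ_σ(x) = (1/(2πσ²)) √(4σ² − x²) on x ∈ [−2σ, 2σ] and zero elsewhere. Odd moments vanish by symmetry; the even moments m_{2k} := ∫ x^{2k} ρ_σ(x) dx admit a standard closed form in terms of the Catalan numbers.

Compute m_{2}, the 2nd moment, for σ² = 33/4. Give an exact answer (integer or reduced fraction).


By the scaled semicircle moment identity, m_{2k} = σ^{2k} · C_k with k = 1.
C_1 = (1/(k+1)) · C(2k, k) = (1/2) · C(2, 1) = (1/2) · 2 = 1.
σ^{2k} = (σ²)^k = (33/4)^1 = 33/4.

Therefore m_{2} = σ^{2} · C_1 = (33/4) · 1 = 33/4.


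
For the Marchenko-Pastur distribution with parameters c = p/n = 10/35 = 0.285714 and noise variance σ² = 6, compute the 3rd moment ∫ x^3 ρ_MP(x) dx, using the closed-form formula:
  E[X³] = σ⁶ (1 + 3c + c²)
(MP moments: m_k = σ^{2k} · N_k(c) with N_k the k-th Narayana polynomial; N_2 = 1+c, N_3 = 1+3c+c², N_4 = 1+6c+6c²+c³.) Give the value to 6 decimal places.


E[X³] = σ⁶ (1 + 3c + c²) (third MP moment). With σ² = 6 (so σ⁶ = 216) and c = 10/35 = 0.285714: E[X³] = 216 · (1 + 3·0.285714 + (0.285714)²) = 216 · 1.938776.

So E[X^3] = 418.775510.


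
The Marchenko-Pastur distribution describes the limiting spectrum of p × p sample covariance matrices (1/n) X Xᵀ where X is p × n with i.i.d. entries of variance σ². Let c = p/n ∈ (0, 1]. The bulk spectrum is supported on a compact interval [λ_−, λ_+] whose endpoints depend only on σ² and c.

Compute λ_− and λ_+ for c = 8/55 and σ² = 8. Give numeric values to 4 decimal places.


c = 8/55 = 0.145455; √c = 0.381385.
λ_− = σ² (1 − √c)² = 8 · (1 − 0.381385)² = 8 · (0.618615)² = 3.061476.
λ_+ = σ² (1 + √c)² = 8 · (1 + 0.381385)² = 8 · (1.381385)² = 15.265797.

Rounded to 4 decimal places: λ_− ≈ 3.0615, λ_+ ≈ 15.2658.


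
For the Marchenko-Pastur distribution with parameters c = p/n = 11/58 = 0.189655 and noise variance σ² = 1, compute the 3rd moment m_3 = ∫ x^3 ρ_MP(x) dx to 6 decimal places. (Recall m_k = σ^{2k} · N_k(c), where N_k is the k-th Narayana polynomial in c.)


E[X³] = σ⁶ (1 + 3c + c²) (third MP moment). With σ² = 1 (so σ⁶ = 1) and c = 11/58 = 0.189655: E[X³] = 1 · (1 + 3·0.189655 + (0.189655)²) = 1 · 1.604935.

So E[X^3] = 1.604935.


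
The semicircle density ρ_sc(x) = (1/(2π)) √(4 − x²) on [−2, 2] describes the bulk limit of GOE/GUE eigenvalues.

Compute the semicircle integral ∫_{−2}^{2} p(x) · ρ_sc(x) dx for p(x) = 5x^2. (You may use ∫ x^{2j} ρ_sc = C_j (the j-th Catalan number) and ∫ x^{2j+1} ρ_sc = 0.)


Write p(x) = Σ a_i x^i, split into monomials and integrate each against ρ_sc separately.
Using ∫ x^{2j} ρ_sc = C_j = (1/(j+1)) C(2j, j) (Catalan numbers) and ∫ x^{2j+1} ρ_sc = 0 (odd monomials vanish by symmetry):
  i = 2 (even): a_2 · C_{1} = 5 · 1 = 5

Summing the contributions: ∫_{−2}^{2} p(x) ρ_sc(x) dx = 5.


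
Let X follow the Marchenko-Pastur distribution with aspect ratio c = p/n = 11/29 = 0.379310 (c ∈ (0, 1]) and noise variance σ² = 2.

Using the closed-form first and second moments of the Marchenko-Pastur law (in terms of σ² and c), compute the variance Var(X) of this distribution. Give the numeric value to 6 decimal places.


Recall the MP moments m_1 = E[X] = σ² and m_2 = E[X²] = σ⁴ (1 + c).
m_1 = E[X] = σ² = 2, so m_1² = 4.
m_2 = E[X²] = σ⁴ (1 + c) = 4 · (1 + 0.379310) = 4 · 1.379310 = 5.517241.
(Note m_2 − m_1² simplifies to c · σ⁴ = 0.379310 · 4.)

Var(X) = m_2 − m_1² = 5.517241 − 4 = 1.517241.


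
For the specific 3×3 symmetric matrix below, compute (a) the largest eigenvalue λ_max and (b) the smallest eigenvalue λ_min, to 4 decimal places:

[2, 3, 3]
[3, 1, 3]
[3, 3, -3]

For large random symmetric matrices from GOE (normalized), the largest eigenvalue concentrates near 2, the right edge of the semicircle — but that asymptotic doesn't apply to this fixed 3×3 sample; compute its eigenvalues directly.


Since M is real symmetric, all three eigenvalues are real; they are the roots of det(λI − M) = λ³ − (tr M) λ² + s λ − det M, where s is the sum of the principal 2×2 minors.
tr M = 2 + 1 + (-3) = 0.
s = (2·1 − 3²) + (2·(-3) − 3²) + (1·(-3) − 3²) = -7 + (-15) + (-12) = -34.
det M (expand along row 1) = 2·(-12) − 3·(-18) + 3·6 = 48.
Characteristic polynomial: λ³ − 34λ − 48 = 0.
Substitute λ = y + (tr M)/3 = y + 0.000000 to remove the quadratic term: y³ + p·y + q = 0 with p = s − (tr M)²/3 = -34.000000 and q = −2(tr M)³/27 + (tr M)·s/3 − det M = -48.000000.
Three real roots ⇒ use the trigonometric (Viète) form: r = 2√(−p/3) = 6.733003, φ = arccos(3q/(p·r)) = arccos(0.629035) = 0.890485 rad.
y_k = r·cos(φ/3 − 2πk/3) for k = 0, 1, 2 gives y = 6.438562, -1.513793, -4.924769.
λ_k = y_k + 0.000000 gives λ = 6.4386, -1.5138, -4.9248 (check: the sum is 0.0000 = tr M).

Hence λ_max = 6.4386 and λ_min = -4.9248.
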